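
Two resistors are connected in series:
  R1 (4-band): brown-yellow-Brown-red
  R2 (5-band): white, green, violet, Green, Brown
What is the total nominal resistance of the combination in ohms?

95700140 Ω

R1: brown, yellow → 14; brown ×10 → 140 Ω.
R2: white, green, violet → 957; green ×10^5 → 95700000 Ω.
Series: 140 + 95700000 = 95700140 Ω.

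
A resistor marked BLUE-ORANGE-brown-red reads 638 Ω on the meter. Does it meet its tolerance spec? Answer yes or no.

Blue → 6 (first significant figure)
Orange → 3 (second significant figure)
Brown → ×10 multiplier
Red → ±2% tolerance
63 × 10 = 630 Ω
Allowed range: 617.4 Ω to 642.6 Ω.
638 Ω lies inside that range.

yes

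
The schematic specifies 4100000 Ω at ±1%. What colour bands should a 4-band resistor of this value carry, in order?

4100000 Ω = 41 × 10^5.
4 → yellow
1 → brown
Multiplier 10^5 → green.
±1% tolerance → brown.

yellow, brown, green, brown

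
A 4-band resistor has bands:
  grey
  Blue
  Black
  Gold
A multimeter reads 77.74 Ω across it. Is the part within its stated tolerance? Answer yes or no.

no

Grey → 8 (first significant figure)
Blue → 6 (second significant figure)
Black → ×1 multiplier
Gold → ±5% tolerance
86 × 1 = 86 Ω
Allowed range: 81.7 Ω to 90.3 Ω.
77.74 Ω lies outside that range.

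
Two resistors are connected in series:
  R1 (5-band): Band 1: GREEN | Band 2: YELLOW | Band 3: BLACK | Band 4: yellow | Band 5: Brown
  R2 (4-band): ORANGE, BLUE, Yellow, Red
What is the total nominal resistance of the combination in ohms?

R1: green, yellow, black → 540; yellow ×10^4 → 5400000 Ω.
R2: orange, blue → 36; yellow ×10^4 → 360000 Ω.
Series: 5400000 + 360000 = 5760000 Ω.

5760000 Ω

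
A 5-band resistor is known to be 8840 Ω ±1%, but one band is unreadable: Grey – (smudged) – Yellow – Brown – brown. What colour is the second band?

8840 Ω = 884 × 10^1.
The second band gives digit 8 of the significand, and 8 is grey.

grey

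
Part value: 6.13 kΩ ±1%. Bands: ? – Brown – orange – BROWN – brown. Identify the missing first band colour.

6130 Ω = 613 × 10^1.
The first band gives digit 6 of the significand, and 6 is blue.

blue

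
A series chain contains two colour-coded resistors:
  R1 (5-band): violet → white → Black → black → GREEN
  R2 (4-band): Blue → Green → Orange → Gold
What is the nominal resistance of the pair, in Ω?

R1: violet, white, black → 790; black ×1 → 790 Ω.
R2: blue, green → 65; orange ×10^3 → 65000 Ω.
Series: 790 + 65000 = 65790 Ω.

65790 Ω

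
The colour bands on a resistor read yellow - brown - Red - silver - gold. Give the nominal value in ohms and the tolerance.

Yellow → 4 (first significant figure)
Brown → 1 (second significant figure)
Red → 2 (third significant figure)
Silver → ×0.01 multiplier
Gold → ±5% tolerance
412 × 0.01 = 4.12 Ω

4.12 Ω ±5%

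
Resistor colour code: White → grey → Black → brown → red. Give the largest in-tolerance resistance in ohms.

9996 Ω

White → 9 (first significant figure)
Grey → 8 (second significant figure)
Black → 0 (third significant figure)
Brown → ×10 multiplier
Red → ±2% tolerance
980 × 10 = 9800 Ω
Largest = 9800 × (1 + 2/100) = 9996 Ω.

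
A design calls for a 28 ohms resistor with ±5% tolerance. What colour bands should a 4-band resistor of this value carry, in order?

red, grey, black, gold

28 Ω = 28 × 10^0.
2 → red
8 → grey
Multiplier 10^0 → black.
±5% tolerance → gold.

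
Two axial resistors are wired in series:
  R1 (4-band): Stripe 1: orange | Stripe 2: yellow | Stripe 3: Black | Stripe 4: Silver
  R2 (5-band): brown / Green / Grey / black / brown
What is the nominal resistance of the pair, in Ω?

192 Ω

R1: orange, yellow → 34; black ×1 → 34 Ω.
R2: brown, green, grey → 158; black ×1 → 158 Ω.
Series: 34 + 158 = 192 Ω.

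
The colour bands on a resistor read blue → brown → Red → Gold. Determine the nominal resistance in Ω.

Blue → 6 (first significant figure)
Brown → 1 (second significant figure)
Red → ×10^2 multiplier
61 × 100 = 6100 Ω

6100 Ω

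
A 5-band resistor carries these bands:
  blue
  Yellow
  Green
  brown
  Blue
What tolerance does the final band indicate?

±0.25%

The last band, blue, is the tolerance band.
Blue corresponds to ±0.25%.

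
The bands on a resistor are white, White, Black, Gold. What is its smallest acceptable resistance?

White → 9 (first significant figure)
White → 9 (second significant figure)
Black → ×1 multiplier
Gold → ±5% tolerance
99 × 1 = 99 Ω
Smallest = 99 × (1 − 5/100) = 94.05 Ω.

94.05 Ω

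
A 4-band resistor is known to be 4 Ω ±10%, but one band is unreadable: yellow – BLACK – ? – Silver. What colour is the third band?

gold

4 Ω = 40 × 10^-1.
The third band is the multiplier, 10^-1, which is gold.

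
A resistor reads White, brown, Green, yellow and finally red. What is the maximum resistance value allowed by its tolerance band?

White → 9 (first significant figure)
Brown → 1 (second significant figure)
Green → 5 (third significant figure)
Yellow → ×10^4 multiplier
Red → ±2% tolerance
915 × 10000 = 9150000 Ω
Maximum = 9150000 × (1 + 2/100) = 9333000 Ω.

9333000 Ω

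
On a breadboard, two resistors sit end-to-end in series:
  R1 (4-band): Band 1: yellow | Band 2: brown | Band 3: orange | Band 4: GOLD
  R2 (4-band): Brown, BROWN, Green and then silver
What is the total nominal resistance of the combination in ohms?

1141000 Ω

R1: yellow, brown → 41; orange ×10^3 → 41000 Ω.
R2: brown, brown → 11; green ×10^5 → 1100000 Ω.
Series: 41000 + 1100000 = 1141000 Ω.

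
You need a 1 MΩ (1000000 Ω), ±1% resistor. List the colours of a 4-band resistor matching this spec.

brown, black, green, brown

1000000 Ω = 10 × 10^5.
1 → brown
0 → black
Multiplier 10^5 → green.
±1% tolerance → brown.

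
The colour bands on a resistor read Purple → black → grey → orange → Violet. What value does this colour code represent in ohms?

708000 Ω

Violet → 7 (first significant figure)
Black → 0 (second significant figure)
Grey → 8 (third significant figure)
Orange → ×10^3 multiplier
708 × 1000 = 708000 Ω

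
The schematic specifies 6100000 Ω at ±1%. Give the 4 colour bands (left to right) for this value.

blue, brown, green, brown

6100000 Ω = 61 × 10^5.
6 → blue
1 → brown
Multiplier 10^5 → green.
±1% tolerance → brown.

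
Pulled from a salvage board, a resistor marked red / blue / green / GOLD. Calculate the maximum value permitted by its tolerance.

Red → 2 (first significant figure)
Blue → 6 (second significant figure)
Green → ×10^5 multiplier
Gold → ±5% tolerance
26 × 100000 = 2600000 Ω
Maximum = 2600000 × (1 + 5/100) = 2730000 Ω.

2730000 Ω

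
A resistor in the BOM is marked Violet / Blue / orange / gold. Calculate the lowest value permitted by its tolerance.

Violet → 7 (first significant figure)
Blue → 6 (second significant figure)
Orange → ×10^3 multiplier
Gold → ±5% tolerance
76 × 1000 = 76000 Ω
Lowest = 76000 × (1 − 5/100) = 72200 Ω.

72200 Ω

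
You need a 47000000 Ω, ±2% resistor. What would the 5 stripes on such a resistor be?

47000000 Ω = 470 × 10^5.
4 → yellow
7 → violet
0 → black
Multiplier 10^5 → green.
±2% tolerance → red.

yellow, violet, black, green, red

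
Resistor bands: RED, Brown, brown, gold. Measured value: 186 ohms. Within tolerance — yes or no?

no

Red → 2 (first significant figure)
Brown → 1 (second significant figure)
Brown → ×10 multiplier
Gold → ±5% tolerance
21 × 10 = 210 Ω
Allowed range: 199.5 Ω to 220.5 Ω.
186 ohms lies outside that range.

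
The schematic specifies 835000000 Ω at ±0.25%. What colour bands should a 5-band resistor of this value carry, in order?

grey, orange, green, blue, blue

835000000 Ω = 835 × 10^6.
8 → grey
3 → orange
5 → green
Multiplier 10^6 → blue.
±0.25% tolerance → blue.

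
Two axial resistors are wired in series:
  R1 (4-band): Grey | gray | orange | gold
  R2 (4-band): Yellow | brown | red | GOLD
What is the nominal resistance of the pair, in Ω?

92100 Ω

R1: grey, grey → 88; orange ×10^3 → 88000 Ω.
R2: yellow, brown → 41; red ×10^2 → 4100 Ω.
Series: 88000 + 4100 = 92100 Ω.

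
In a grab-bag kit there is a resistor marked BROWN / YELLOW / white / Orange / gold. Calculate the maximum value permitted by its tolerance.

Brown → 1 (first significant figure)
Yellow → 4 (second significant figure)
White → 9 (third significant figure)
Orange → ×10^3 multiplier
Gold → ±5% tolerance
149 × 1000 = 149000 Ω
Maximum = 149000 × (1 + 5/100) = 156450 Ω.

156450 Ω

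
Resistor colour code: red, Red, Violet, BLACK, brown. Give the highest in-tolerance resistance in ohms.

229.27 Ω

Red → 2 (first significant figure)
Red → 2 (second significant figure)
Violet → 7 (third significant figure)
Black → ×1 multiplier
Brown → ±1% tolerance
227 × 1 = 227 Ω
Highest = 227 × (1 + 1/100) = 229.27 Ω.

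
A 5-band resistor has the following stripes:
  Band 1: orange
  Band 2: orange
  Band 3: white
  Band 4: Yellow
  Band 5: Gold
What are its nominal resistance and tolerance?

3390000 Ω ±5%

Orange → 3 (first significant figure)
Orange → 3 (second significant figure)
White → 9 (third significant figure)
Yellow → ×10^4 multiplier
Gold → ±5% tolerance
339 × 10000 = 3390000 Ω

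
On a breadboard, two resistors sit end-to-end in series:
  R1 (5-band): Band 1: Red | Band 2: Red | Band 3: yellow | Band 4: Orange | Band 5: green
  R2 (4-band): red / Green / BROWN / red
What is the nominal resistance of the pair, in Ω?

224250 Ω

R1: red, red, yellow → 224; orange ×10^3 → 224000 Ω.
R2: red, green → 25; brown ×10 → 250 Ω.
Series: 224000 + 250 = 224250 Ω.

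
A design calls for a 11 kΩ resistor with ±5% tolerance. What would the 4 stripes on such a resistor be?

brown, brown, orange, gold

11000 Ω = 11 × 10^3.
1 → brown
1 → brown
Multiplier 10^3 → orange.
±5% tolerance → gold.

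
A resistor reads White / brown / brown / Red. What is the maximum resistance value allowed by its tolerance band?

White → 9 (first significant figure)
Brown → 1 (second significant figure)
Brown → ×10 multiplier
Red → ±2% tolerance
91 × 10 = 910 Ω
Maximum = 910 × (1 + 2/100) = 928.2 Ω.

928.2 Ω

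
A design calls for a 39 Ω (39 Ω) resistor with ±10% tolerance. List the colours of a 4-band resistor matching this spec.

39 Ω = 39 × 10^0.
3 → orange
9 → white
Multiplier 10^0 → black.
±10% tolerance → silver.

orange, white, black, silver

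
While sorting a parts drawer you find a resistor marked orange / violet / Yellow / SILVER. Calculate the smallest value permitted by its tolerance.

333000 Ω

Orange → 3 (first significant figure)
Violet → 7 (second significant figure)
Yellow → ×10^4 multiplier
Silver → ±10% tolerance
37 × 10000 = 370000 Ω
Smallest = 370000 × (1 − 10/100) = 333000 Ω.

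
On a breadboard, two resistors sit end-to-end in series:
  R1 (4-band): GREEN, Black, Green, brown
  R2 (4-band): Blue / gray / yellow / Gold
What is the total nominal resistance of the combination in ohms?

R1: green, black → 50; green ×10^5 → 5000000 Ω.
R2: blue, grey → 68; yellow ×10^4 → 680000 Ω.
Series: 5000000 + 680000 = 5680000 Ω.

5680000 Ω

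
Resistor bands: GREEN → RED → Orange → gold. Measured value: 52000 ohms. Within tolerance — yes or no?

Green → 5 (first significant figure)
Red → 2 (second significant figure)
Orange → ×10^3 multiplier
Gold → ±5% tolerance
52 × 1000 = 52000 Ω
Allowed range: 49400 Ω to 54600 Ω.
52000 ohms lies inside that range.

yes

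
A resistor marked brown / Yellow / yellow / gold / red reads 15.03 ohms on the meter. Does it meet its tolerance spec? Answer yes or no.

Brown → 1 (first significant figure)
Yellow → 4 (second significant figure)
Yellow → 4 (third significant figure)
Gold → ×0.1 multiplier
Red → ±2% tolerance
144 × 0.1 = 14.4 Ω
Allowed range: 14.112 Ω to 14.688 Ω.
15.03 ohms lies outside that range.

no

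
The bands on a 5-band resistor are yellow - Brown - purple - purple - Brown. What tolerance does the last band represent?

±1%

The last band, brown, is the tolerance band.
Brown corresponds to ±1%.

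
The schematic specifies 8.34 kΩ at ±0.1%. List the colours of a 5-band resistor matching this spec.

8340 Ω = 834 × 10^1.
8 → grey
3 → orange
4 → yellow
Multiplier 10^1 → brown.
±0.1% tolerance → violet.

grey, orange, yellow, brown, violet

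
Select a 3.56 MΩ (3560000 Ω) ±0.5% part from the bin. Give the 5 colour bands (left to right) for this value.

3560000 Ω = 356 × 10^4.
3 → orange
5 → green
6 → blue
Multiplier 10^4 → yellow.
±0.5% tolerance → green.

orange, green, blue, yellow, green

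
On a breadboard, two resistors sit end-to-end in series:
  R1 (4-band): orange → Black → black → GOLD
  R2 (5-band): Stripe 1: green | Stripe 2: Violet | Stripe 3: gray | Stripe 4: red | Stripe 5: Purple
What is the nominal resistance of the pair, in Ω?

R1: orange, black → 30; black ×1 → 30 Ω.
R2: green, violet, grey → 578; red ×10^2 → 57800 Ω.
Series: 30 + 57800 = 57830 Ω.

57830 Ω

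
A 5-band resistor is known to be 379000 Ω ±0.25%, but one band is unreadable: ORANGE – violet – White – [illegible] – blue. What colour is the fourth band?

379000 Ω = 379 × 10^3.
The fourth band is the multiplier, 10^3, which is orange.

orange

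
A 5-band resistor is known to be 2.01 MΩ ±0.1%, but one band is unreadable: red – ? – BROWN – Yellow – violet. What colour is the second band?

2010000 Ω = 201 × 10^4.
The second band gives digit 0 of the significand, and 0 is black.

black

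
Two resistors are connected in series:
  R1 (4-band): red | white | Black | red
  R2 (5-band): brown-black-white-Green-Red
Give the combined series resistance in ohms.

R1: red, white → 29; black ×1 → 29 Ω.
R2: brown, black, white → 109; green ×10^5 → 10900000 Ω.
Series: 29 + 10900000 = 10900029 Ω.

10900029 Ω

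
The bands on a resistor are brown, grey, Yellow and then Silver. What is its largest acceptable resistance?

198000 Ω

Brown → 1 (first significant figure)
Grey → 8 (second significant figure)
Yellow → ×10^4 multiplier
Silver → ±10% tolerance
18 × 10000 = 180000 Ω
Largest = 180000 × (1 + 10/100) = 198000 Ω.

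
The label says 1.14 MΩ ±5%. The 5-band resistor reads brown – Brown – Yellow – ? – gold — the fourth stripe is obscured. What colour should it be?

yellow

1140000 Ω = 114 × 10^4.
The fourth band is the multiplier, 10^4, which is yellow.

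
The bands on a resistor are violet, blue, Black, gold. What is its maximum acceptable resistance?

Violet → 7 (first significant figure)
Blue → 6 (second significant figure)
Black → ×1 multiplier
Gold → ±5% tolerance
76 × 1 = 76 Ω
Maximum = 76 × (1 + 5/100) = 79.8 Ω.

79.8 Ω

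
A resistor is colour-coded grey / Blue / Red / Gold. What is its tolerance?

±5%

The last band, gold, is the tolerance band.
Gold corresponds to ±5%.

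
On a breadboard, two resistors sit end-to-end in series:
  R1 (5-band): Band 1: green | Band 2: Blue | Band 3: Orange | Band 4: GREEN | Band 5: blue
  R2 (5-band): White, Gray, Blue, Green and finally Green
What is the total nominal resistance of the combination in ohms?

154900000 Ω

R1: green, blue, orange → 563; green ×10^5 → 56300000 Ω.
R2: white, grey, blue → 986; green ×10^5 → 98600000 Ω.
Series: 56300000 + 98600000 = 154900000 Ω.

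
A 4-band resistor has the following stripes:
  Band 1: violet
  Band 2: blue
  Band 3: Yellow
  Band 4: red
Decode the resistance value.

Violet → 7 (first significant figure)
Blue → 6 (second significant figure)
Yellow → ×10^4 multiplier
76 × 10000 = 760000 Ω

760000 Ω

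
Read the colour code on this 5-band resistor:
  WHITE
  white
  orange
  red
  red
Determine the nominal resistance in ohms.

White → 9 (first significant figure)
White → 9 (second significant figure)
Orange → 3 (third significant figure)
Red → ×10^2 multiplier
993 × 100 = 99300 Ω

99300 Ω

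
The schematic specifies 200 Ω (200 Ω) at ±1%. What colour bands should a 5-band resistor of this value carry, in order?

red, black, black, black, brown

200 Ω = 200 × 10^0.
2 → red
0 → black
0 → black
Multiplier 10^0 → black.
±1% tolerance → brown.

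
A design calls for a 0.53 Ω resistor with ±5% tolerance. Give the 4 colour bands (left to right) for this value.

green, orange, silver, gold

0.53 Ω = 53 × 10^-2.
5 → green
3 → orange
Multiplier 10^-2 → silver.
±5% tolerance → gold.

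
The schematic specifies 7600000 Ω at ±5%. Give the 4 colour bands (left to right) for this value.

7600000 Ω = 76 × 10^5.
7 → violet
6 → blue
Multiplier 10^5 → green.
±5% tolerance → gold.

violet, blue, green, gold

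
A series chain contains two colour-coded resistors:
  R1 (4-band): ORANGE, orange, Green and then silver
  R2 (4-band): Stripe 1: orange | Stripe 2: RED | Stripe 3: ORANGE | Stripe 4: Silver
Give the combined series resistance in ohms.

3332000 Ω

R1: orange, orange → 33; green ×10^5 → 3300000 Ω.
R2: orange, red → 32; orange ×10^3 → 32000 Ω.
Series: 3300000 + 32000 = 3332000 Ω.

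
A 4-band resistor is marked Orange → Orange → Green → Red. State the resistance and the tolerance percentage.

Orange → 3 (first significant figure)
Orange → 3 (second significant figure)
Green → ×10^5 multiplier
Red → ±2% tolerance
33 × 100000 = 3300000 Ω

3300000 Ω ±2%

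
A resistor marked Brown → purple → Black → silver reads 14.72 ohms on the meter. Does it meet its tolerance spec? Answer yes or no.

Brown → 1 (first significant figure)
Violet → 7 (second significant figure)
Black → ×1 multiplier
Silver → ±10% tolerance
17 × 1 = 17 Ω
Allowed range: 15.3 Ω to 18.7 Ω.
14.72 ohms lies outside that range.

no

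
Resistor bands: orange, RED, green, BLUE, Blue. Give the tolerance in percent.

±0.25%

The last band, blue, is the tolerance band.
Blue corresponds to ±0.25%.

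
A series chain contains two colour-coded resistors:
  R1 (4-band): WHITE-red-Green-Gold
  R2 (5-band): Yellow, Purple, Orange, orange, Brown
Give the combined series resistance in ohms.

9673000 Ω

R1: white, red → 92; green ×10^5 → 9200000 Ω.
R2: yellow, violet, orange → 473; orange ×10^3 → 473000 Ω.
Series: 9200000 + 473000 = 9673000 Ω.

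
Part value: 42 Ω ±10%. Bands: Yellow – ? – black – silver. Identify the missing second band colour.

42 Ω = 42 × 10^0.
The second band gives digit 2 of the significand, and 2 is red.

red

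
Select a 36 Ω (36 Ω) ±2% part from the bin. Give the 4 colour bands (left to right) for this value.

36 Ω = 36 × 10^0.
3 → orange
6 → blue
Multiplier 10^0 → black.
±2% tolerance → red.

orange, blue, black, red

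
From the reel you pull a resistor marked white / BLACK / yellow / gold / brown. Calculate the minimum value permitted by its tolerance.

89.496 Ω

White → 9 (first significant figure)
Black → 0 (second significant figure)
Yellow → 4 (third significant figure)
Gold → ×0.1 multiplier
Brown → ±1% tolerance
904 × 0.1 = 90.4 Ω
Minimum = 90.4 × (1 − 1/100) = 89.496 Ω.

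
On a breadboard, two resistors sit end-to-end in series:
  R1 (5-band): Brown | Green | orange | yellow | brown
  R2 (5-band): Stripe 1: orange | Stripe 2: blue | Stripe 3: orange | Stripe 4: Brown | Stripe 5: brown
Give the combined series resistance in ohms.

R1: brown, green, orange → 153; yellow ×10^4 → 1530000 Ω.
R2: orange, blue, orange → 363; brown ×10 → 3630 Ω.
Series: 1530000 + 3630 = 1533630 Ω.

1533630 Ω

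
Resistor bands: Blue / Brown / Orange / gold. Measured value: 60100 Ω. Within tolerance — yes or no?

yes

Blue → 6 (first significant figure)
Brown → 1 (second significant figure)
Orange → ×10^3 multiplier
Gold → ±5% tolerance
61 × 1000 = 61000 Ω
Allowed range: 57950 Ω to 64050 Ω.
60100 Ω lies inside that range.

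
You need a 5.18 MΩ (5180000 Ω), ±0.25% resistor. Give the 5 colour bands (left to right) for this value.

green, brown, grey, yellow, blue

5180000 Ω = 518 × 10^4.
5 → green
1 → brown
8 → grey
Multiplier 10^4 → yellow.
±0.25% tolerance → blue.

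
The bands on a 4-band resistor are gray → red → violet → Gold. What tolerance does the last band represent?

±5%

The last band, gold, is the tolerance band.
Gold corresponds to ±5%.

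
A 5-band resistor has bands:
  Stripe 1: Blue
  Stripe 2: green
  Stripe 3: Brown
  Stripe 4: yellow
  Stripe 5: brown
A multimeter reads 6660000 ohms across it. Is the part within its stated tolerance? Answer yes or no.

no

Blue → 6 (first significant figure)
Green → 5 (second significant figure)
Brown → 1 (third significant figure)
Yellow → ×10^4 multiplier
Brown → ±1% tolerance
651 × 10000 = 6510000 Ω
Allowed range: 6444900 Ω to 6575100 Ω.
6660000 ohms lies outside that range.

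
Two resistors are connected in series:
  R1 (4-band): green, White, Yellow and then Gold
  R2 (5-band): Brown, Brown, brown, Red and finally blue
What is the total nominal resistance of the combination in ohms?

601100 Ω

R1: green, white → 59; yellow ×10^4 → 590000 Ω.
R2: brown, brown, brown → 111; red ×10^2 → 11100 Ω.
Series: 590000 + 11100 = 601100 Ω.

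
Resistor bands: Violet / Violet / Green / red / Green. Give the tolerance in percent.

±0.5%

The last band, green, is the tolerance band.
Green corresponds to ±0.5%.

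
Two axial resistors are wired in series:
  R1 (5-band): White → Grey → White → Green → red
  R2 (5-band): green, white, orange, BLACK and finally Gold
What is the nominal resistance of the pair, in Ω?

98900593 Ω

R1: white, grey, white → 989; green ×10^5 → 98900000 Ω.
R2: green, white, orange → 593; black ×1 → 593 Ω.
Series: 98900000 + 593 = 98900593 Ω.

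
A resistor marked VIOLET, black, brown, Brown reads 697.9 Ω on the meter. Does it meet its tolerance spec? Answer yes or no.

yes

Violet → 7 (first significant figure)
Black → 0 (second significant figure)
Brown → ×10 multiplier
Brown → ±1% tolerance
70 × 10 = 700 Ω
Allowed range: 693 Ω to 707 Ω.
697.9 Ω lies inside that range.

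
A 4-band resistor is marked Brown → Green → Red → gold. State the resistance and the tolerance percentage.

1500 Ω ±5%

Brown → 1 (first significant figure)
Green → 5 (second significant figure)
Red → ×10^2 multiplier
Gold → ±5% tolerance
15 × 100 = 1500 Ω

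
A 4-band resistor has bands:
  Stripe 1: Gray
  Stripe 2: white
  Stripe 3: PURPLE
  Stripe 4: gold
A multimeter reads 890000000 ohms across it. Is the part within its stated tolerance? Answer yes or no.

yes

Grey → 8 (first significant figure)
White → 9 (second significant figure)
Violet → ×10^7 multiplier
Gold → ±5% tolerance
89 × 10000000 = 890000000 Ω
Allowed range: 845500000 Ω to 934500000 Ω.
890000000 ohms lies inside that range.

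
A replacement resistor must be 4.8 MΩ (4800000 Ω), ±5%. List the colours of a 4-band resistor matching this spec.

yellow, grey, green, gold

4800000 Ω = 48 × 10^5.
4 → yellow
8 → grey
Multiplier 10^5 → green.
±5% tolerance → gold.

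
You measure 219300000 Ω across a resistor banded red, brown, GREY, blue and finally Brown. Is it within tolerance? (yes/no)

yes

Red → 2 (first significant figure)
Brown → 1 (second significant figure)
Grey → 8 (third significant figure)
Blue → ×10^6 multiplier
Brown → ±1% tolerance
218 × 1000000 = 218000000 Ω
Allowed range: 215820000 Ω to 220180000 Ω.
219300000 Ω lies inside that range.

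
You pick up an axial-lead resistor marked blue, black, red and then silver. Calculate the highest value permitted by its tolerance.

Blue → 6 (first significant figure)
Black → 0 (second significant figure)
Red → ×10^2 multiplier
Silver → ±10% tolerance
60 × 100 = 6000 Ω
Highest = 6000 × (1 + 10/100) = 6600 Ω.

6600 Ω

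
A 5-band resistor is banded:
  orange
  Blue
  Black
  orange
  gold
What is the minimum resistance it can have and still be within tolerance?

Orange → 3 (first significant figure)
Blue → 6 (second significant figure)
Black → 0 (third significant figure)
Orange → ×10^3 multiplier
Gold → ±5% tolerance
360 × 1000 = 360000 Ω
Minimum = 360000 × (1 − 5/100) = 342000 Ω.

342000 Ω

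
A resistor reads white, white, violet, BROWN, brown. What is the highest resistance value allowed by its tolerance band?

10069.7 Ω

White → 9 (first significant figure)
White → 9 (second significant figure)
Violet → 7 (third significant figure)
Brown → ×10 multiplier
Brown → ±1% tolerance
997 × 10 = 9970 Ω
Highest = 9970 × (1 + 1/100) = 10069.7 Ω.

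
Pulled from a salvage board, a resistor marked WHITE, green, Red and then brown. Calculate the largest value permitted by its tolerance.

White → 9 (first significant figure)
Green → 5 (second significant figure)
Red → ×10^2 multiplier
Brown → ±1% tolerance
95 × 100 = 9500 Ω
Largest = 9500 × (1 + 1/100) = 9595 Ω.

9595 Ω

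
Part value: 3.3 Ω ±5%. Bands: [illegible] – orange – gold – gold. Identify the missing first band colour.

3.3 Ω = 33 × 10^-1.
The first band gives digit 3 of the significand, and 3 is orange.

orange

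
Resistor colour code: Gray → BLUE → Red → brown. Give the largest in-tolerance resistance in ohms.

8686 Ω

Grey → 8 (first significant figure)
Blue → 6 (second significant figure)
Red → ×10^2 multiplier
Brown → ±1% tolerance
86 × 100 = 8600 Ω
Largest = 8600 × (1 + 1/100) = 8686 Ω.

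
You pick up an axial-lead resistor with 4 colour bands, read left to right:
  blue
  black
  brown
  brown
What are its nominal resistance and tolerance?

600 Ω ±1%

Blue → 6 (first significant figure)
Black → 0 (second significant figure)
Brown → ×10 multiplier
Brown → ±1% tolerance
60 × 10 = 600 Ω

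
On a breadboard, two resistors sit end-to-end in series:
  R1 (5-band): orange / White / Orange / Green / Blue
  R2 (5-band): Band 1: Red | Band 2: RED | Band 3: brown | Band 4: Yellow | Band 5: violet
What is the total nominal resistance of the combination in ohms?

R1: orange, white, orange → 393; green ×10^5 → 39300000 Ω.
R2: red, red, brown → 221; yellow ×10^4 → 2210000 Ω.
Series: 39300000 + 2210000 = 41510000 Ω.

41510000 Ω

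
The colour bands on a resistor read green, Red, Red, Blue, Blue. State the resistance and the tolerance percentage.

522000000 Ω ±0.25%

Green → 5 (first significant figure)
Red → 2 (second significant figure)
Red → 2 (third significant figure)
Blue → ×10^6 multiplier
Blue → ±0.25% tolerance
522 × 1000000 = 522000000 Ω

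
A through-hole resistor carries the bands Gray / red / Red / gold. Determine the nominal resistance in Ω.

Grey → 8 (first significant figure)
Red → 2 (second significant figure)
Red → ×10^2 multiplier
82 × 100 = 8200 Ω

8200 Ω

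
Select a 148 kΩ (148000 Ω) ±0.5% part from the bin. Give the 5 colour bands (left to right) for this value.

148000 Ω = 148 × 10^3.
1 → brown
4 → yellow
8 → grey
Multiplier 10^3 → orange.
±0.5% tolerance → green.

brown, yellow, grey, orange, green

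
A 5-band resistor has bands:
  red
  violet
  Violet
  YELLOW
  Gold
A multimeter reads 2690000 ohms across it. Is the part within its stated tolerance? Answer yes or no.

Red → 2 (first significant figure)
Violet → 7 (second significant figure)
Violet → 7 (third significant figure)
Yellow → ×10^4 multiplier
Gold → ±5% tolerance
277 × 10000 = 2770000 Ω
Allowed range: 2631500 Ω to 2908500 Ω.
2690000 ohms lies inside that range.

yes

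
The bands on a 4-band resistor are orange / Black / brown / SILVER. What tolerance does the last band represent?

±10%

The last band, silver, is the tolerance band.
Silver corresponds to ±10%.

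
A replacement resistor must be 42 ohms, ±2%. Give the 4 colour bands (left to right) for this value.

42 Ω = 42 × 10^0.
4 → yellow
2 → red
Multiplier 10^0 → black.
±2% tolerance → red.

yellow, red, black, red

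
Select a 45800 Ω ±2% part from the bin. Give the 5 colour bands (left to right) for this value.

yellow, green, grey, red, red

45800 Ω = 458 × 10^2.
4 → yellow
5 → green
8 → grey
Multiplier 10^2 → red.
±2% tolerance → red.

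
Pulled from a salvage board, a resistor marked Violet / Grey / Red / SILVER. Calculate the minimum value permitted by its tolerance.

Violet → 7 (first significant figure)
Grey → 8 (second significant figure)
Red → ×10^2 multiplier
Silver → ±10% tolerance
78 × 100 = 7800 Ω
Minimum = 7800 × (1 − 10/100) = 7020 Ω.

7020 Ω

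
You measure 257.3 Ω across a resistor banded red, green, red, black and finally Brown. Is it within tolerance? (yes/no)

no

Red → 2 (first significant figure)
Green → 5 (second significant figure)
Red → 2 (third significant figure)
Black → ×1 multiplier
Brown → ±1% tolerance
252 × 1 = 252 Ω
Allowed range: 249.48 Ω to 254.52 Ω.
257.3 Ω lies outside that range.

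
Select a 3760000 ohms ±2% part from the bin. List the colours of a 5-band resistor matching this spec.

orange, violet, blue, yellow, red

3760000 Ω = 376 × 10^4.
3 → orange
7 → violet
6 → blue
Multiplier 10^4 → yellow.
±2% tolerance → red.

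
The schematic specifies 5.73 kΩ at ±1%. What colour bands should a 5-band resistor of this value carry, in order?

green, violet, orange, brown, brown

5730 Ω = 573 × 10^1.
5 → green
7 → violet
3 → orange
Multiplier 10^1 → brown.
±1% tolerance → brown.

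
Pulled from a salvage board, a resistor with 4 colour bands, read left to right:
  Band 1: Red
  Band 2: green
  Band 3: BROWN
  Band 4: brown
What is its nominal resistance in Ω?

Red → 2 (first significant figure)
Green → 5 (second significant figure)
Brown → ×10 multiplier
25 × 10 = 250 Ω

250 Ω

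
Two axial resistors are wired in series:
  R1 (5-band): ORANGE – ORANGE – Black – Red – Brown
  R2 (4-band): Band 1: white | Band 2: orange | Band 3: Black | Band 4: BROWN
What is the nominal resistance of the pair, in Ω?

R1: orange, orange, black → 330; red ×10^2 → 33000 Ω.
R2: white, orange → 93; black ×1 → 93 Ω.
Series: 33000 + 93 = 33093 Ω.

33093 Ω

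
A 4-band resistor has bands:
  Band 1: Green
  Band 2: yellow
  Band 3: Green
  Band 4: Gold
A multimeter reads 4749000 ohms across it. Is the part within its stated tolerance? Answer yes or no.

no

Green → 5 (first significant figure)
Yellow → 4 (second significant figure)
Green → ×10^5 multiplier
Gold → ±5% tolerance
54 × 100000 = 5400000 Ω
Allowed range: 5130000 Ω to 5670000 Ω.
4749000 ohms lies outside that range.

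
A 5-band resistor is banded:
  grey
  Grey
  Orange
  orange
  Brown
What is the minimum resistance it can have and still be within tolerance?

874170 Ω

Grey → 8 (first significant figure)
Grey → 8 (second significant figure)
Orange → 3 (third significant figure)
Orange → ×10^3 multiplier
Brown → ±1% tolerance
883 × 1000 = 883000 Ω
Minimum = 883000 × (1 − 1/100) = 874170 Ω.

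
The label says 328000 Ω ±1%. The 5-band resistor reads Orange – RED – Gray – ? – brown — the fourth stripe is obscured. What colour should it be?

328000 Ω = 328 × 10^3.
The fourth band is the multiplier, 10^3, which is orange.

orange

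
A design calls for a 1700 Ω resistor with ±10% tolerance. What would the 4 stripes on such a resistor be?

1700 Ω = 17 × 10^2.
1 → brown
7 → violet
Multiplier 10^2 → red.
±10% tolerance → silver.

brown, violet, red, silver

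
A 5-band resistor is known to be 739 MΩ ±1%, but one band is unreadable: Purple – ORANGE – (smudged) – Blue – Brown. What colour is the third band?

white

739000000 Ω = 739 × 10^6.
The third band gives digit 9 of the significand, and 9 is white.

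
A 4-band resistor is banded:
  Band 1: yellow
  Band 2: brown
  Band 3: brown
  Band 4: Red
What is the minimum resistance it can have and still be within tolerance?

Yellow → 4 (first significant figure)
Brown → 1 (second significant figure)
Brown → ×10 multiplier
Red → ±2% tolerance
41 × 10 = 410 Ω
Minimum = 410 × (1 − 2/100) = 401.8 Ω.

401.8 Ω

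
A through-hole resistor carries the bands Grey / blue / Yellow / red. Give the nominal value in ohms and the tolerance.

Grey → 8 (first significant figure)
Blue → 6 (second significant figure)
Yellow → ×10^4 multiplier
Red → ±2% tolerance
86 × 10000 = 860000 Ω

860000 Ω ±2%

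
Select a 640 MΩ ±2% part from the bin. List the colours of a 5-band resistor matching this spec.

640000000 Ω = 640 × 10^6.
6 → blue
4 → yellow
0 → black
Multiplier 10^6 → blue.
±2% tolerance → red.

blue, yellow, black, blue, red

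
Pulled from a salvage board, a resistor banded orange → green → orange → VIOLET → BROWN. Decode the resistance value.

3530000000 Ω

Orange → 3 (first significant figure)
Green → 5 (second significant figure)
Orange → 3 (third significant figure)
Violet → ×10^7 multiplier
353 × 10000000 = 3530000000 Ω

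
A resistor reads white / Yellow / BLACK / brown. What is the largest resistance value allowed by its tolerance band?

White → 9 (first significant figure)
Yellow → 4 (second significant figure)
Black → ×1 multiplier
Brown → ±1% tolerance
94 × 1 = 94 Ω
Largest = 94 × (1 + 1/100) = 94.94 Ω.

94.94 Ω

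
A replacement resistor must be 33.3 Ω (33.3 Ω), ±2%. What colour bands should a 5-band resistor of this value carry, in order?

orange, orange, orange, gold, red

33.3 Ω = 333 × 10^-1.
3 → orange
3 → orange
3 → orange
Multiplier 10^-1 → gold.
±2% tolerance → red.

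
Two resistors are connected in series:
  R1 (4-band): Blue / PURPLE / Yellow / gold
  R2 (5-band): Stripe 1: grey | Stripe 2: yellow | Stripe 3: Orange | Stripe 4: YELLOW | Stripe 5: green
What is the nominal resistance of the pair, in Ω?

9100000 Ω

R1: blue, violet → 67; yellow ×10^4 → 670000 Ω.
R2: grey, yellow, orange → 843; yellow ×10^4 → 8430000 Ω.
Series: 670000 + 8430000 = 9100000 Ω.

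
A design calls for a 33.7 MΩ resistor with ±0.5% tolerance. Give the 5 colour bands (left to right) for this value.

orange, orange, violet, green, green

33700000 Ω = 337 × 10^5.
3 → orange
3 → orange
7 → violet
Multiplier 10^5 → green.
±0.5% tolerance → green.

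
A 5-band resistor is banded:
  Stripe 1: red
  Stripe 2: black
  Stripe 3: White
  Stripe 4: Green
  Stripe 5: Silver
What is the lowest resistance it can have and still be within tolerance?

Red → 2 (first significant figure)
Black → 0 (second significant figure)
White → 9 (third significant figure)
Green → ×10^5 multiplier
Silver → ±10% tolerance
209 × 100000 = 20900000 Ω
Lowest = 20900000 × (1 − 10/100) = 18810000 Ω.

18810000 Ω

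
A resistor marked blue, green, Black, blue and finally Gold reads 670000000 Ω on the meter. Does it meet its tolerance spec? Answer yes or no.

Blue → 6 (first significant figure)
Green → 5 (second significant figure)
Black → 0 (third significant figure)
Blue → ×10^6 multiplier
Gold → ±5% tolerance
650 × 1000000 = 650000000 Ω
Allowed range: 617500000 Ω to 682500000 Ω.
670000000 Ω lies inside that range.

yes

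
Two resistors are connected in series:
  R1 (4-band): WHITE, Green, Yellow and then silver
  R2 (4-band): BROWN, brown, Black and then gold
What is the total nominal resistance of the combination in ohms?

950011 Ω

R1: white, green → 95; yellow ×10^4 → 950000 Ω.
R2: brown, brown → 11; black ×1 → 11 Ω.
Series: 950000 + 11 = 950011 Ω.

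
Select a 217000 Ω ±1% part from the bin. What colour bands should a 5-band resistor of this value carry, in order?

217000 Ω = 217 × 10^3.
2 → red
1 → brown
7 → violet
Multiplier 10^3 → orange.
±1% tolerance → brown.

red, brown, violet, orange, brown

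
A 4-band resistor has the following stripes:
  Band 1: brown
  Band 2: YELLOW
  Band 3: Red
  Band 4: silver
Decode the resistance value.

Brown → 1 (first significant figure)
Yellow → 4 (second significant figure)
Red → ×10^2 multiplier
14 × 100 = 1400 Ω

1400 Ω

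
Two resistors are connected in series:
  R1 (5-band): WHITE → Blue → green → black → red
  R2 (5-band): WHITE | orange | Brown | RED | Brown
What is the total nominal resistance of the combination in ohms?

R1: white, blue, green → 965; black ×1 → 965 Ω.
R2: white, orange, brown → 931; red ×10^2 → 93100 Ω.
Series: 965 + 93100 = 94065 Ω.

94065 Ω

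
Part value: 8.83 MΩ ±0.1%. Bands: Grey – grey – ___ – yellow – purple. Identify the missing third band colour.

orange

8830000 Ω = 883 × 10^4.
The third band gives digit 3 of the significand, and 3 is orange.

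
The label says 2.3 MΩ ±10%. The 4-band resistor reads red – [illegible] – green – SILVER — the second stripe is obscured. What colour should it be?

2300000 Ω = 23 × 10^5.
The second band gives digit 3 of the significand, and 3 is orange.

orange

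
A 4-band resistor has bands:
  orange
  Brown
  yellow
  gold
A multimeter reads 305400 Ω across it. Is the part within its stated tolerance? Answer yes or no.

Orange → 3 (first significant figure)
Brown → 1 (second significant figure)
Yellow → ×10^4 multiplier
Gold → ±5% tolerance
31 × 10000 = 310000 Ω
Allowed range: 294500 Ω to 325500 Ω.
305400 Ω lies inside that range.

yes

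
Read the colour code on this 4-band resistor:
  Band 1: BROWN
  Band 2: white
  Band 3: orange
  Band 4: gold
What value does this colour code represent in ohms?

Brown → 1 (first significant figure)
White → 9 (second significant figure)
Orange → ×10^3 multiplier
19 × 1000 = 19000 Ω

19000 Ω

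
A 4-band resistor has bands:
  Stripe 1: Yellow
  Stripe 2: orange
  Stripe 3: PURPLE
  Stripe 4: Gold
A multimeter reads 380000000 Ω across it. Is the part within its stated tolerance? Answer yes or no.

Yellow → 4 (first significant figure)
Orange → 3 (second significant figure)
Violet → ×10^7 multiplier
Gold → ±5% tolerance
43 × 10000000 = 430000000 Ω
Allowed range: 408500000 Ω to 451500000 Ω.
380000000 Ω lies outside that range.

no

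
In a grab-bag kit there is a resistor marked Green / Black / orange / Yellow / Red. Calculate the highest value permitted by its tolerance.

5130600 Ω

Green → 5 (first significant figure)
Black → 0 (second significant figure)
Orange → 3 (third significant figure)
Yellow → ×10^4 multiplier
Red → ±2% tolerance
503 × 10000 = 5030000 Ω
Highest = 5030000 × (1 + 2/100) = 5130600 Ω.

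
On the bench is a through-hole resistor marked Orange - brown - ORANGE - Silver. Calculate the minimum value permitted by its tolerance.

Orange → 3 (first significant figure)
Brown → 1 (second significant figure)
Orange → ×10^3 multiplier
Silver → ±10% tolerance
31 × 1000 = 31000 Ω
Minimum = 31000 × (1 − 10/100) = 27900 Ω.

27900 Ω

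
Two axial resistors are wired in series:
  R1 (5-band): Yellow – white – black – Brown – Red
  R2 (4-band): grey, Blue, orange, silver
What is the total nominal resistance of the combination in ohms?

90900 Ω

R1: yellow, white, black → 490; brown ×10 → 4900 Ω.
R2: grey, blue → 86; orange ×10^3 → 86000 Ω.
Series: 4900 + 86000 = 90900 Ω.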